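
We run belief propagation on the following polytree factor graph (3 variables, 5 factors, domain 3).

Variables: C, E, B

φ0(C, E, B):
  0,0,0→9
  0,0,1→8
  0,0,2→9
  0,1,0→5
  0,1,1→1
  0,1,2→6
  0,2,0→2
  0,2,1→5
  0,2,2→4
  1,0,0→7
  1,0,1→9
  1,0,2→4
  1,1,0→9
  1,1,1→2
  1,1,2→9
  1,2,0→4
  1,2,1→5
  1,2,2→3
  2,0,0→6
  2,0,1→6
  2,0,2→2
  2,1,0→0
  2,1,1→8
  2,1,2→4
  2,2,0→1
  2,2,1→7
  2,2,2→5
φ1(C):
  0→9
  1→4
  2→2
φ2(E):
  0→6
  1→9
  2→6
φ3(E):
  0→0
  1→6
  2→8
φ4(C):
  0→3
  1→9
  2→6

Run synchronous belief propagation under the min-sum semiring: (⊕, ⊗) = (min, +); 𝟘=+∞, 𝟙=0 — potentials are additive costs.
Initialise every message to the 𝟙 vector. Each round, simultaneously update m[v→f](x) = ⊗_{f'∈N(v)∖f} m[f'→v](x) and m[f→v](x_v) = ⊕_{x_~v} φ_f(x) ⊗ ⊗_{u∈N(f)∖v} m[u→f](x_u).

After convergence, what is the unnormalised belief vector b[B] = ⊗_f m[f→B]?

init: all messages = 𝟙 over 3 values
r1 m[φ0→C] = [1, 2, 0]
r1 m[φ0→E] = [2, 0, 1]
r1 m[φ0→B] = [0, 1, 2]
r1 m[φ1→C] = [9, 4, 2]
r1 m[φ2→E] = [6, 9, 6]
r1 m[φ3→E] = [0, 6, 8]
r1 m[φ4→C] = [3, 9, 6]
r1 m[C→φ0] = [0, 0, 0]
r1 m[C→φ1] = [0, 0, 0]
r1 m[C→φ4] = [0, 0, 0]
r1 m[E→φ0] = [0, 0, 0]
r1 m[E→φ2] = [0, 0, 0]
r1 m[E→φ3] = [0, 0, 0]
r1 m[B→φ0] = [0, 0, 0]
r2 m[φ0→C] = [1, 2, 0]
r2 m[φ0→E] = [2, 0, 1]
r2 m[φ0→B] = [0, 1, 2]
r2 m[φ1→C] = [9, 4, 2]
r2 m[φ2→E] = [6, 9, 6]
r2 m[φ3→E] = [0, 6, 8]
r2 m[φ4→C] = [3, 9, 6]
r2 m[C→φ0] = [12, 13, 8]
r2 m[C→φ1] = [4, 11, 6]
r2 m[C→φ4] = [10, 6, 2]
r2 m[E→φ0] = [6, 15, 14]
r2 m[E→φ2] = [2, 6, 9]
r2 m[E→φ3] = [8, 9, 7]
r2 m[B→φ0] = [0, 0, 0]
r3 m[φ0→C] = [14, 10, 8]
r3 m[φ0→E] = [10, 8, 9]
r3 m[φ0→B] = [20, 20, 16]
r3 m[φ1→C] = [9, 4, 2]
r3 m[φ2→E] = [6, 9, 6]
r3 m[φ3→E] = [0, 6, 8]
r3 m[φ4→C] = [3, 9, 6]
r3 m[C→φ0] = [12, 13, 8]
r3 m[C→φ1] = [4, 11, 6]
r3 m[C→φ4] = [10, 6, 2]
r3 m[E→φ0] = [6, 15, 14]
r3 m[E→φ2] = [2, 6, 9]
r3 m[E→φ3] = [8, 9, 7]
r3 m[B→φ0] = [0, 0, 0]
r4 m[φ0→C] = [14, 10, 8]
r4 m[φ0→E] = [10, 8, 9]
r4 m[φ0→B] = [20, 20, 16]
r4 m[φ1→C] = [9, 4, 2]
r4 m[φ2→E] = [6, 9, 6]
r4 m[φ3→E] = [0, 6, 8]
r4 m[φ4→C] = [3, 9, 6]
r4 m[C→φ0] = [12, 13, 8]
r4 m[C→φ1] = [17, 19, 14]
r4 m[C→φ4] = [23, 14, 10]
r4 m[E→φ0] = [6, 15, 14]
r4 m[E→φ2] = [10, 14, 17]
r4 m[E→φ3] = [16, 17, 15]
r4 m[B→φ0] = [0, 0, 0]
r5 m[φ0→C] = [14, 10, 8]
r5 m[φ0→E] = [10, 8, 9]
r5 m[φ0→B] = [20, 20, 16]
r5 m[φ1→C] = [9, 4, 2]
r5 m[φ2→E] = [6, 9, 6]
r5 m[φ3→E] = [0, 6, 8]
r5 m[φ4→C] = [3, 9, 6]
r5 m[C→φ0] = [12, 13, 8]
r5 m[C→φ1] = [17, 19, 14]
r5 m[C→φ4] = [23, 14, 10]
r5 m[E→φ0] = [6, 15, 14]
r5 m[E→φ2] = [10, 14, 17]
r5 m[E→φ3] = [16, 17, 15]
r5 m[B→φ0] = [0, 0, 0]
fixed point reached at round 5
b[B] = ⊗ incoming = [20, 20, 16]

b[B] = [20, 20, 16]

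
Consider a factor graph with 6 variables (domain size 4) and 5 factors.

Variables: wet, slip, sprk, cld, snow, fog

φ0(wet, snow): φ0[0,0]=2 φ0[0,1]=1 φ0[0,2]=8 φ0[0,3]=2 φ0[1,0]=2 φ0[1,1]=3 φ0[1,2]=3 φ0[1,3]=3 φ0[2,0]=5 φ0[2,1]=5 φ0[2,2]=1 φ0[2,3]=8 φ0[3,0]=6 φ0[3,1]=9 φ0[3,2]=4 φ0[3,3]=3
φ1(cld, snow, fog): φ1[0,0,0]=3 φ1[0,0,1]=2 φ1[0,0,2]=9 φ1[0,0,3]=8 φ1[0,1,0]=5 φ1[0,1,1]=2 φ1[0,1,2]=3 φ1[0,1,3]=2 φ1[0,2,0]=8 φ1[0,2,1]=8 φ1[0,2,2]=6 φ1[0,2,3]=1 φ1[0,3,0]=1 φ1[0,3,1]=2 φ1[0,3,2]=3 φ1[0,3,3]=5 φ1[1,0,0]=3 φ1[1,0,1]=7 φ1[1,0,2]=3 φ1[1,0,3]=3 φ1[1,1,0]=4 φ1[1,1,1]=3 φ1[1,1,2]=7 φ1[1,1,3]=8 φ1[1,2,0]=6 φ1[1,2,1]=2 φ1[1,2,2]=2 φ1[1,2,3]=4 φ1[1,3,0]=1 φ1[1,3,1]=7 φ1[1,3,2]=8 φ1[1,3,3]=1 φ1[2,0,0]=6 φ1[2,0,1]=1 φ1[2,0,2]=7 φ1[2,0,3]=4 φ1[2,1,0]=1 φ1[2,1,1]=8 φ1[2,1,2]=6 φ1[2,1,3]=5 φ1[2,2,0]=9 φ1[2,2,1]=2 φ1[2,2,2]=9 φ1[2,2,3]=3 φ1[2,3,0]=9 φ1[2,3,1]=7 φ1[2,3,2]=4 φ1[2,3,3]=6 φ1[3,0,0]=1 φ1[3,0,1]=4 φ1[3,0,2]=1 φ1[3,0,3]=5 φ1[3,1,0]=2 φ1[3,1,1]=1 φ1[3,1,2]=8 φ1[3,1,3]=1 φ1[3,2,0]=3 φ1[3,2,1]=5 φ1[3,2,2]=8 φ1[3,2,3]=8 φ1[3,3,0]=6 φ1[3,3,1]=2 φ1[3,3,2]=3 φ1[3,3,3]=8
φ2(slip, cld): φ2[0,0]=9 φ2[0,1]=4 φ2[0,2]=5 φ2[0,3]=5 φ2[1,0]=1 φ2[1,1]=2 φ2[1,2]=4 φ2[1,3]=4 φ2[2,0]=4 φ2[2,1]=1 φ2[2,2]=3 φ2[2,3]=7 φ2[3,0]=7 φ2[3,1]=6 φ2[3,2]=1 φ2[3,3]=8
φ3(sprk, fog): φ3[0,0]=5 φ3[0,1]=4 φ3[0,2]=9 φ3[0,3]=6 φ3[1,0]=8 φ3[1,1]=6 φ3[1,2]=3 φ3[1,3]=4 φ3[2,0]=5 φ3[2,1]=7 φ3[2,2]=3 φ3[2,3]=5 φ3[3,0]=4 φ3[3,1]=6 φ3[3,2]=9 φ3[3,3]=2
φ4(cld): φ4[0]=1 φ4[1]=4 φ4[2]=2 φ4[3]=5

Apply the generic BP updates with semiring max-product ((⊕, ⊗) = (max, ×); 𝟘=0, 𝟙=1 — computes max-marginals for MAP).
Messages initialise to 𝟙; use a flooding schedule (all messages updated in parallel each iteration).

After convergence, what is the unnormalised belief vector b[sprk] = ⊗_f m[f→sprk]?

b[sprk] = [25920, 15360, 12800, 25920]

init: all messages = 𝟙 over 4 values
r1 m[φ0→wet] = [8, 3, 8, 9]
r1 m[φ0→snow] = [6, 9, 8, 8]
r1 m[φ1→cld] = [9, 8, 9, 8]
r1 m[φ1→snow] = [9, 8, 9, 9]
r1 m[φ1→fog] = [9, 8, 9, 8]
r1 m[φ2→slip] = [9, 4, 7, 8]
r1 m[φ2→cld] = [9, 6, 5, 8]
r1 m[φ3→sprk] = [9, 8, 7, 9]
r1 m[φ3→fog] = [8, 7, 9, 6]
r1 m[φ4→cld] = [1, 4, 2, 5]
r1 m[wet→φ0] = [1, 1, 1, 1]
r1 m[slip→φ2] = [1, 1, 1, 1]
r1 m[sprk→φ3] = [1, 1, 1, 1]
r1 m[cld→φ1] = [1, 1, 1, 1]
r1 m[cld→φ2] = [1, 1, 1, 1]
r1 m[cld→φ4] = [1, 1, 1, 1]
r1 m[snow→φ0] = [1, 1, 1, 1]
r1 m[snow→φ1] = [1, 1, 1, 1]
r1 m[fog→φ1] = [1, 1, 1, 1]
r1 m[fog→φ3] = [1, 1, 1, 1]
r2 m[φ0→wet] = [8, 3, 8, 9]
r2 m[φ0→snow] = [6, 9, 8, 8]
r2 m[φ1→cld] = [9, 8, 9, 8]
r2 m[φ1→snow] = [9, 8, 9, 9]
r2 m[φ1→fog] = [9, 8, 9, 8]
r2 m[φ2→slip] = [9, 4, 7, 8]
r2 m[φ2→cld] = [9, 6, 5, 8]
r2 m[φ3→sprk] = [9, 8, 7, 9]
r2 m[φ3→fog] = [8, 7, 9, 6]
r2 m[φ4→cld] = [1, 4, 2, 5]
r2 m[wet→φ0] = [1, 1, 1, 1]
r2 m[slip→φ2] = [1, 1, 1, 1]
r2 m[sprk→φ3] = [1, 1, 1, 1]
r2 m[cld→φ1] = [9, 24, 10, 40]
r2 m[cld→φ2] = [9, 32, 18, 40]
r2 m[cld→φ4] = [81, 48, 45, 64]
r2 m[snow→φ0] = [9, 8, 9, 9]
r2 m[snow→φ1] = [6, 9, 8, 8]
r2 m[fog→φ1] = [8, 7, 9, 6]
r2 m[fog→φ3] = [9, 8, 9, 8]
r3 m[φ0→wet] = [72, 27, 72, 72]
r3 m[φ0→snow] = [6, 9, 8, 8]
r3 m[φ1→cld] = [512, 576, 648, 648]
r3 m[φ1→snow] = [1200, 2880, 2880, 1920]
r3 m[φ1→fog] = [1920, 1600, 2880, 2560]
r3 m[φ2→slip] = [200, 160, 280, 320]
r3 m[φ2→cld] = [9, 6, 5, 8]
r3 m[φ3→sprk] = [81, 72, 56, 81]
r3 m[φ3→fog] = [8, 7, 9, 6]
r3 m[φ4→cld] = [1, 4, 2, 5]
r3 m[wet→φ0] = [1, 1, 1, 1]
r3 m[slip→φ2] = [1, 1, 1, 1]
r3 m[sprk→φ3] = [1, 1, 1, 1]
r3 m[cld→φ1] = [9, 24, 10, 40]
r3 m[cld→φ2] = [9, 32, 18, 40]
r3 m[cld→φ4] = [81, 48, 45, 64]
r3 m[snow→φ0] = [9, 8, 9, 9]
r3 m[snow→φ1] = [6, 9, 8, 8]
r3 m[fog→φ1] = [8, 7, 9, 6]
r3 m[fog→φ3] = [9, 8, 9, 8]
r4 m[φ0→wet] = [72, 27, 72, 72]
r4 m[φ0→snow] = [6, 9, 8, 8]
r4 m[φ1→cld] = [512, 576, 648, 648]
r4 m[φ1→snow] = [1200, 2880, 2880, 1920]
r4 m[φ1→fog] = [1920, 1600, 2880, 2560]
r4 m[φ2→slip] = [200, 160, 280, 320]
r4 m[φ2→cld] = [9, 6, 5, 8]
r4 m[φ3→sprk] = [81, 72, 56, 81]
r4 m[φ3→fog] = [8, 7, 9, 6]
r4 m[φ4→cld] = [1, 4, 2, 5]
r4 m[wet→φ0] = [1, 1, 1, 1]
r4 m[slip→φ2] = [1, 1, 1, 1]
r4 m[sprk→φ3] = [1, 1, 1, 1]
r4 m[cld→φ1] = [9, 24, 10, 40]
r4 m[cld→φ2] = [512, 2304, 1296, 3240]
r4 m[cld→φ4] = [4608, 3456, 3240, 5184]
r4 m[snow→φ0] = [1200, 2880, 2880, 1920]
r4 m[snow→φ1] = [6, 9, 8, 8]
r4 m[fog→φ1] = [8, 7, 9, 6]
r4 m[fog→φ3] = [1920, 1600, 2880, 2560]
r5 m[φ0→wet] = [23040, 8640, 15360, 25920]
r5 m[φ0→snow] = [6, 9, 8, 8]
r5 m[φ1→cld] = [512, 576, 648, 648]
r5 m[φ1→snow] = [1200, 2880, 2880, 1920]
r5 m[φ1→fog] = [1920, 1600, 2880, 2560]
r5 m[φ2→slip] = [16200, 12960, 22680, 25920]
r5 m[φ2→cld] = [9, 6, 5, 8]
r5 m[φ3→sprk] = [25920, 15360, 12800, 25920]
r5 m[φ3→fog] = [8, 7, 9, 6]
r5 m[φ4→cld] = [1, 4, 2, 5]
r5 m[wet→φ0] = [1, 1, 1, 1]
r5 m[slip→φ2] = [1, 1, 1, 1]
r5 m[sprk→φ3] = [1, 1, 1, 1]
r5 m[cld→φ1] = [9, 24, 10, 40]
r5 m[cld→φ2] = [512, 2304, 1296, 3240]
r5 m[cld→φ4] = [4608, 3456, 3240, 5184]
r5 m[snow→φ0] = [1200, 2880, 2880, 1920]
r5 m[snow→φ1] = [6, 9, 8, 8]
r5 m[fog→φ1] = [8, 7, 9, 6]
r5 m[fog→φ3] = [1920, 1600, 2880, 2560]
r6 m[φ0→wet] = [23040, 8640, 15360, 25920]
r6 m[φ0→snow] = [6, 9, 8, 8]
r6 m[φ1→cld] = [512, 576, 648, 648]
r6 m[φ1→snow] = [1200, 2880, 2880, 1920]
r6 m[φ1→fog] = [1920, 1600, 2880, 2560]
r6 m[φ2→slip] = [16200, 12960, 22680, 25920]
r6 m[φ2→cld] = [9, 6, 5, 8]
r6 m[φ3→sprk] = [25920, 15360, 12800, 25920]
r6 m[φ3→fog] = [8, 7, 9, 6]
r6 m[φ4→cld] = [1, 4, 2, 5]
r6 m[wet→φ0] = [1, 1, 1, 1]
r6 m[slip→φ2] = [1, 1, 1, 1]
r6 m[sprk→φ3] = [1, 1, 1, 1]
r6 m[cld→φ1] = [9, 24, 10, 40]
r6 m[cld→φ2] = [512, 2304, 1296, 3240]
r6 m[cld→φ4] = [4608, 3456, 3240, 5184]
r6 m[snow→φ0] = [1200, 2880, 2880, 1920]
r6 m[snow→φ1] = [6, 9, 8, 8]
r6 m[fog→φ1] = [8, 7, 9, 6]
r6 m[fog→φ3] = [1920, 1600, 2880, 2560]
fixed point reached at round 6
b[sprk] = ⊗ incoming = [25920, 15360, 12800, 25920]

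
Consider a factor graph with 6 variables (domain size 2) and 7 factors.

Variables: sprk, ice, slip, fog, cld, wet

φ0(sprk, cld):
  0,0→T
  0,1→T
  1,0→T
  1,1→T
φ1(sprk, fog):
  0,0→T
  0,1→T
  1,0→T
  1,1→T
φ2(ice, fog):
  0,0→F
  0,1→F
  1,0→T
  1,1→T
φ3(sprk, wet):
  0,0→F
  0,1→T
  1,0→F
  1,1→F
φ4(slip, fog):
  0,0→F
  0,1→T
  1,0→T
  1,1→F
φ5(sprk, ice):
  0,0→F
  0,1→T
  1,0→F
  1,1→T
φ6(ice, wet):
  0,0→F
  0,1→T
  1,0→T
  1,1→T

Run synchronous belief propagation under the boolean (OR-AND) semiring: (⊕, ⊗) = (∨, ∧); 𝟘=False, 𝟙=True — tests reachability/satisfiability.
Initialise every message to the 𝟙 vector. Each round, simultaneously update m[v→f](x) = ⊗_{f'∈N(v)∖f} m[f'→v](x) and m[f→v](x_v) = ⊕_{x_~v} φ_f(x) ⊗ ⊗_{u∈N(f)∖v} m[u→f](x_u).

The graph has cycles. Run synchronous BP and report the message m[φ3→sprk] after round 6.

message @ round 6 = [T, F]

init: all messages = 𝟙 over 2 values
r1 m[φ0→sprk] = [T, T]
r1 m[φ0→cld] = [T, T]
r1 m[φ1→sprk] = [T, T]
r1 m[φ1→fog] = [T, T]
r1 m[φ2→ice] = [F, T]
r1 m[φ2→fog] = [T, T]
r1 m[φ3→sprk] = [T, F]
r1 m[φ3→wet] = [F, T]
r1 m[φ4→slip] = [T, T]
r1 m[φ4→fog] = [T, T]
r1 m[φ5→sprk] = [T, T]
r1 m[φ5→ice] = [F, T]
r1 m[φ6→ice] = [T, T]
r1 m[φ6→wet] = [T, T]
r1 m[sprk→φ0] = [T, T]
r1 m[sprk→φ1] = [T, T]
r1 m[sprk→φ3] = [T, T]
r1 m[sprk→φ5] = [T, T]
r1 m[ice→φ2] = [T, T]
r1 m[ice→φ5] = [T, T]
r1 m[ice→φ6] = [T, T]
r1 m[slip→φ4] = [T, T]
r1 m[fog→φ1] = [T, T]
r1 m[fog→φ2] = [T, T]
r1 m[fog→φ4] = [T, T]
r1 m[cld→φ0] = [T, T]
r1 m[wet→φ3] = [T, T]
r1 m[wet→φ6] = [T, T]
r2 m[φ0→sprk] = [T, T]
r2 m[φ0→cld] = [T, T]
r2 m[φ1→sprk] = [T, T]
r2 m[φ1→fog] = [T, T]
r2 m[φ2→ice] = [F, T]
r2 m[φ2→fog] = [T, T]
r2 m[φ3→sprk] = [T, F]
r2 m[φ3→wet] = [F, T]
r2 m[φ4→slip] = [T, T]
r2 m[φ4→fog] = [T, T]
r2 m[φ5→sprk] = [T, T]
r2 m[φ5→ice] = [F, T]
r2 m[φ6→ice] = [T, T]
r2 m[φ6→wet] = [T, T]
r2 m[sprk→φ0] = [T, F]
r2 m[sprk→φ1] = [T, F]
r2 m[sprk→φ3] = [T, T]
r2 m[sprk→φ5] = [T, F]
r2 m[ice→φ2] = [F, T]
r2 m[ice→φ5] = [F, T]
r2 m[ice→φ6] = [F, T]
r2 m[slip→φ4] = [T, T]
r2 m[fog→φ1] = [T, T]
r2 m[fog→φ2] = [T, T]
r2 m[fog→φ4] = [T, T]
r2 m[cld→φ0] = [T, T]
r2 m[wet→φ3] = [T, T]
r2 m[wet→φ6] = [F, T]
r3 m[φ0→sprk] = [T, T]
r3 m[φ0→cld] = [T, T]
r3 m[φ1→sprk] = [T, T]
r3 m[φ1→fog] = [T, T]
r3 m[φ2→ice] = [F, T]
r3 m[φ2→fog] = [T, T]
r3 m[φ3→sprk] = [T, F]
r3 m[φ3→wet] = [F, T]
r3 m[φ4→slip] = [T, T]
r3 m[φ4→fog] = [T, T]
r3 m[φ5→sprk] = [T, T]
r3 m[φ5→ice] = [F, T]
r3 m[φ6→ice] = [T, T]
r3 m[φ6→wet] = [T, T]
r3 m[sprk→φ0] = [T, F]
r3 m[sprk→φ1] = [T, F]
r3 m[sprk→φ3] = [T, T]
r3 m[sprk→φ5] = [T, F]
r3 m[ice→φ2] = [F, T]
r3 m[ice→φ5] = [F, T]
r3 m[ice→φ6] = [F, T]
r3 m[slip→φ4] = [T, T]
r3 m[fog→φ1] = [T, T]
r3 m[fog→φ2] = [T, T]
r3 m[fog→φ4] = [T, T]
r3 m[cld→φ0] = [T, T]
r3 m[wet→φ3] = [T, T]
r3 m[wet→φ6] = [F, T]
r4 m[φ0→sprk] = [T, T]
r4 m[φ0→cld] = [T, T]
r4 m[φ1→sprk] = [T, T]
r4 m[φ1→fog] = [T, T]
r4 m[φ2→ice] = [F, T]
r4 m[φ2→fog] = [T, T]
r4 m[φ3→sprk] = [T, F]
r4 m[φ3→wet] = [F, T]
r4 m[φ4→slip] = [T, T]
r4 m[φ4→fog] = [T, T]
r4 m[φ5→sprk] = [T, T]
r4 m[φ5→ice] = [F, T]
r4 m[φ6→ice] = [T, T]
r4 m[φ6→wet] = [T, T]
r4 m[sprk→φ0] = [T, F]
r4 m[sprk→φ1] = [T, F]
r4 m[sprk→φ3] = [T, T]
r4 m[sprk→φ5] = [T, F]
r4 m[ice→φ2] = [F, T]
r4 m[ice→φ5] = [F, T]
r4 m[ice→φ6] = [F, T]
r4 m[slip→φ4] = [T, T]
r4 m[fog→φ1] = [T, T]
r4 m[fog→φ2] = [T, T]
r4 m[fog→φ4] = [T, T]
r4 m[cld→φ0] = [T, T]
r4 m[wet→φ3] = [T, T]
r4 m[wet→φ6] = [F, T]
r5 m[φ0→sprk] = [T, T]
r5 m[φ0→cld] = [T, T]
r5 m[φ1→sprk] = [T, T]
r5 m[φ1→fog] = [T, T]
r5 m[φ2→ice] = [F, T]
r5 m[φ2→fog] = [T, T]
r5 m[φ3→sprk] = [T, F]
r5 m[φ3→wet] = [F, T]
r5 m[φ4→slip] = [T, T]
r5 m[φ4→fog] = [T, T]
r5 m[φ5→sprk] = [T, T]
r5 m[φ5→ice] = [F, T]
r5 m[φ6→ice] = [T, T]
r5 m[φ6→wet] = [T, T]
r5 m[sprk→φ0] = [T, F]
r5 m[sprk→φ1] = [T, F]
r5 m[sprk→φ3] = [T, T]
r5 m[sprk→φ5] = [T, F]
r5 m[ice→φ2] = [F, T]
r5 m[ice→φ5] = [F, T]
r5 m[ice→φ6] = [F, T]
r5 m[slip→φ4] = [T, T]
r5 m[fog→φ1] = [T, T]
r5 m[fog→φ2] = [T, T]
r5 m[fog→φ4] = [T, T]
r5 m[cld→φ0] = [T, T]
r5 m[wet→φ3] = [T, T]
r5 m[wet→φ6] = [F, T]
r6 m[φ0→sprk] = [T, T]
r6 m[φ0→cld] = [T, T]
r6 m[φ1→sprk] = [T, T]
r6 m[φ1→fog] = [T, T]
r6 m[φ2→ice] = [F, T]
r6 m[φ2→fog] = [T, T]
r6 m[φ3→sprk] = [T, F]
r6 m[φ3→wet] = [F, T]
r6 m[φ4→slip] = [T, T]
r6 m[φ4→fog] = [T, T]
r6 m[φ5→sprk] = [T, T]
r6 m[φ5→ice] = [F, T]
r6 m[φ6→ice] = [T, T]
r6 m[φ6→wet] = [T, T]
r6 m[sprk→φ0] = [T, F]
r6 m[sprk→φ1] = [T, F]
r6 m[sprk→φ3] = [T, T]
r6 m[sprk→φ5] = [T, F]
r6 m[ice→φ2] = [F, T]
r6 m[ice→φ5] = [F, T]
r6 m[ice→φ6] = [F, T]
r6 m[slip→φ4] = [T, T]
r6 m[fog→φ1] = [T, T]
r6 m[fog→φ2] = [T, T]
r6 m[fog→φ4] = [T, T]
r6 m[cld→φ0] = [T, T]
r6 m[wet→φ3] = [T, T]
r6 m[wet→φ6] = [F, T]
fixed point reached at round 3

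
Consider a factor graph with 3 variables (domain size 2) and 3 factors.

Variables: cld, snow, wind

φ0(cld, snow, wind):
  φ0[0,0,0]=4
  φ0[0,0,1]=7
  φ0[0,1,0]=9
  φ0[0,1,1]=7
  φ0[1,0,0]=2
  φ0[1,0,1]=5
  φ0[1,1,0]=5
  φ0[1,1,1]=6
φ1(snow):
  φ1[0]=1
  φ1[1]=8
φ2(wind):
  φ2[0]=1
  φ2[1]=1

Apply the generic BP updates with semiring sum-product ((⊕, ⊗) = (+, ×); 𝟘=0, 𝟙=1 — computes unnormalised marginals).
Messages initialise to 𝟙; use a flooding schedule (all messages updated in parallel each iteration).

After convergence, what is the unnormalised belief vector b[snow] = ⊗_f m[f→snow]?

b[snow] = [18, 216]

init: all messages = 𝟙 over 2 values
r1 m[φ0→cld] = [27, 18]
r1 m[φ0→snow] = [18, 27]
r1 m[φ0→wind] = [20, 25]
r1 m[φ1→snow] = [1, 8]
r1 m[φ2→wind] = [1, 1]
r1 m[cld→φ0] = [1, 1]
r1 m[snow→φ0] = [1, 1]
r1 m[snow→φ1] = [1, 1]
r1 m[wind→φ0] = [1, 1]
r1 m[wind→φ2] = [1, 1]
r2 m[φ0→cld] = [27, 18]
r2 m[φ0→snow] = [18, 27]
r2 m[φ0→wind] = [20, 25]
r2 m[φ1→snow] = [1, 8]
r2 m[φ2→wind] = [1, 1]
r2 m[cld→φ0] = [1, 1]
r2 m[snow→φ0] = [1, 8]
r2 m[snow→φ1] = [18, 27]
r2 m[wind→φ0] = [1, 1]
r2 m[wind→φ2] = [20, 25]
r3 m[φ0→cld] = [139, 95]
r3 m[φ0→snow] = [18, 27]
r3 m[φ0→wind] = [118, 116]
r3 m[φ1→snow] = [1, 8]
r3 m[φ2→wind] = [1, 1]
r3 m[cld→φ0] = [1, 1]
r3 m[snow→φ0] = [1, 8]
r3 m[snow→φ1] = [18, 27]
r3 m[wind→φ0] = [1, 1]
r3 m[wind→φ2] = [20, 25]
r4 m[φ0→cld] = [139, 95]
r4 m[φ0→snow] = [18, 27]
r4 m[φ0→wind] = [118, 116]
r4 m[φ1→snow] = [1, 8]
r4 m[φ2→wind] = [1, 1]
r4 m[cld→φ0] = [1, 1]
r4 m[snow→φ0] = [1, 8]
r4 m[snow→φ1] = [18, 27]
r4 m[wind→φ0] = [1, 1]
r4 m[wind→φ2] = [118, 116]
r5 m[φ0→cld] = [139, 95]
r5 m[φ0→snow] = [18, 27]
r5 m[φ0→wind] = [118, 116]
r5 m[φ1→snow] = [1, 8]
r5 m[φ2→wind] = [1, 1]
r5 m[cld→φ0] = [1, 1]
r5 m[snow→φ0] = [1, 8]
r5 m[snow→φ1] = [18, 27]
r5 m[wind→φ0] = [1, 1]
r5 m[wind→φ2] = [118, 116]
fixed point reached at round 5
b[snow] = ⊗ incoming = [18, 216]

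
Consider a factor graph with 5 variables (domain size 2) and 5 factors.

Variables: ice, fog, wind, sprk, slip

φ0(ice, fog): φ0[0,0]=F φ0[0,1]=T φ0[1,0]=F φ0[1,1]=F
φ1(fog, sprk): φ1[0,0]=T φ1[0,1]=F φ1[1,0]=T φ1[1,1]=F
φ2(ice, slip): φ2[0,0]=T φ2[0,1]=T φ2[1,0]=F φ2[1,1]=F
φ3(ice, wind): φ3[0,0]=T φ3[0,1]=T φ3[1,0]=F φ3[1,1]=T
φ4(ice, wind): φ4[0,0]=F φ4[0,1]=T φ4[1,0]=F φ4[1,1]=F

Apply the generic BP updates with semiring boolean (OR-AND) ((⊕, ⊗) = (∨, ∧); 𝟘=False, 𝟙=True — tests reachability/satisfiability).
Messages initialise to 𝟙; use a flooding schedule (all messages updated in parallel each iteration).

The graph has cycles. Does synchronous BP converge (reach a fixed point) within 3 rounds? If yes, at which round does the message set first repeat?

CONVERGED at round 3

init: all messages = 𝟙 over 2 values
r1 m[φ0→ice] = [T, F]
r1 m[φ0→fog] = [F, T]
r1 m[φ1→fog] = [T, T]
r1 m[φ1→sprk] = [T, F]
r1 m[φ2→ice] = [T, F]
r1 m[φ2→slip] = [T, T]
r1 m[φ3→ice] = [T, T]
r1 m[φ3→wind] = [T, T]
r1 m[φ4→ice] = [T, F]
r1 m[φ4→wind] = [F, T]
r1 m[ice→φ0] = [T, T]
r1 m[ice→φ2] = [T, T]
r1 m[ice→φ3] = [T, T]
r1 m[ice→φ4] = [T, T]
r1 m[fog→φ0] = [T, T]
r1 m[fog→φ1] = [T, T]
r1 m[wind→φ3] = [T, T]
r1 m[wind→φ4] = [T, T]
r1 m[sprk→φ1] = [T, T]
r1 m[slip→φ2] = [T, T]
r2 m[φ0→ice] = [T, F]
r2 m[φ0→fog] = [F, T]
r2 m[φ1→fog] = [T, T]
r2 m[φ1→sprk] = [T, F]
r2 m[φ2→ice] = [T, F]
r2 m[φ2→slip] = [T, T]
r2 m[φ3→ice] = [T, T]
r2 m[φ3→wind] = [T, T]
r2 m[φ4→ice] = [T, F]
r2 m[φ4→wind] = [F, T]
r2 m[ice→φ0] = [T, F]
r2 m[ice→φ2] = [T, F]
r2 m[ice→φ3] = [T, F]
r2 m[ice→φ4] = [T, F]
r2 m[fog→φ0] = [T, T]
r2 m[fog→φ1] = [F, T]
r2 m[wind→φ3] = [F, T]
r2 m[wind→φ4] = [T, T]
r2 m[sprk→φ1] = [T, T]
r2 m[slip→φ2] = [T, T]
r3 m[φ0→ice] = [T, F]
r3 m[φ0→fog] = [F, T]
r3 m[φ1→fog] = [T, T]
r3 m[φ1→sprk] = [T, F]
r3 m[φ2→ice] = [T, F]
r3 m[φ2→slip] = [T, T]
r3 m[φ3→ice] = [T, T]
r3 m[φ3→wind] = [T, T]
r3 m[φ4→ice] = [T, F]
r3 m[φ4→wind] = [F, T]
r3 m[ice→φ0] = [T, F]
r3 m[ice→φ2] = [T, F]
r3 m[ice→φ3] = [T, F]
r3 m[ice→φ4] = [T, F]
r3 m[fog→φ0] = [T, T]
r3 m[fog→φ1] = [F, T]
r3 m[wind→φ3] = [F, T]
r3 m[wind→φ4] = [T, T]
r3 m[sprk→φ1] = [T, T]
r3 m[slip→φ2] = [T, T]
fixed point reached at round 3
messages reach a fixed point at round 3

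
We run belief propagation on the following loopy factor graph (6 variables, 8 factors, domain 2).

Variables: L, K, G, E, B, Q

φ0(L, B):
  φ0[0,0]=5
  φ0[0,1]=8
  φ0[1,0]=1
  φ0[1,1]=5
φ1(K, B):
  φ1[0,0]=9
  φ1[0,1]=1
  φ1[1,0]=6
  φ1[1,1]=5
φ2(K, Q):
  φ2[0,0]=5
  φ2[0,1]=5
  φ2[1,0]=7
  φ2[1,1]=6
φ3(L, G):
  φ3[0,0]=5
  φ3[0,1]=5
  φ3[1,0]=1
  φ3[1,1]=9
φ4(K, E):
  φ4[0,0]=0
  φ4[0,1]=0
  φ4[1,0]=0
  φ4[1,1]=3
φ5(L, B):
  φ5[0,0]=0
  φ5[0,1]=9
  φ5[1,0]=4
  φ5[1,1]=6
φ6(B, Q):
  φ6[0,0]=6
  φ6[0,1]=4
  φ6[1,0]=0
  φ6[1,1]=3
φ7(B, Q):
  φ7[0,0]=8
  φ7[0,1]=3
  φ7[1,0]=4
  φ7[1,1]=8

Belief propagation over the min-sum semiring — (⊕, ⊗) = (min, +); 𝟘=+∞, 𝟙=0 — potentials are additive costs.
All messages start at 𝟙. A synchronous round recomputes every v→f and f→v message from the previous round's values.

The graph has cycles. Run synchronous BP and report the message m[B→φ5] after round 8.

message @ round 8 = [204, 196]

init: all messages = 𝟙 over 2 values
r1 m[φ0→L] = [5, 1]
r1 m[φ0→B] = [1, 5]
r1 m[φ1→K] = [1, 5]
r1 m[φ1→B] = [6, 1]
r1 m[φ2→K] = [5, 6]
r1 m[φ2→Q] = [5, 5]
r1 m[φ3→L] = [5, 1]
r1 m[φ3→G] = [1, 5]
r1 m[φ4→K] = [0, 0]
r1 m[φ4→E] = [0, 0]
r1 m[φ5→L] = [0, 4]
r1 m[φ5→B] = [0, 6]
r1 m[φ6→B] = [4, 0]
r1 m[φ6→Q] = [0, 3]
r1 m[φ7→B] = [3, 4]
r1 m[φ7→Q] = [4, 3]
r1 m[L→φ0] = [0, 0]
r1 m[L→φ3] = [0, 0]
r1 m[L→φ5] = [0, 0]
r1 m[K→φ1] = [0, 0]
r1 m[K→φ2] = [0, 0]
r1 m[K→φ4] = [0, 0]
r1 m[G→φ3] = [0, 0]
r1 m[E→φ4] = [0, 0]
r1 m[B→φ0] = [0, 0]
r1 m[B→φ1] = [0, 0]
r1 m[B→φ5] = [0, 0]
r1 m[B→φ6] = [0, 0]
r1 m[B→φ7] = [0, 0]
r1 m[Q→φ2] = [0, 0]
r1 m[Q→φ6] = [0, 0]
r1 m[Q→φ7] = [0, 0]
r2 m[φ0→L] = [5, 1]
r2 m[φ0→B] = [1, 5]
r2 m[φ1→K] = [1, 5]
r2 m[φ1→B] = [6, 1]
r2 m[φ2→K] = [5, 6]
r2 m[φ2→Q] = [5, 5]
r2 m[φ3→L] = [5, 1]
r2 m[φ3→G] = [1, 5]
r2 m[φ4→K] = [0, 0]
r2 m[φ4→E] = [0, 0]
r2 m[φ5→L] = [0, 4]
r2 m[φ5→B] = [0, 6]
r2 m[φ6→B] = [4, 0]
r2 m[φ6→Q] = [0, 3]
r2 m[φ7→B] = [3, 4]
r2 m[φ7→Q] = [4, 3]
r2 m[L→φ0] = [5, 5]
r2 m[L→φ3] = [5, 5]
r2 m[L→φ5] = [10, 2]
r2 m[K→φ1] = [5, 6]
r2 m[K→φ2] = [1, 5]
r2 m[K→φ4] = [6, 11]
r2 m[G→φ3] = [0, 0]
r2 m[E→φ4] = [0, 0]
r2 m[B→φ0] = [13, 11]
r2 m[B→φ1] = [8, 15]
r2 m[B→φ5] = [14, 10]
r2 m[B→φ6] = [10, 16]
r2 m[B→φ7] = [11, 12]
r2 m[Q→φ2] = [4, 6]
r2 m[Q→φ6] = [9, 8]
r2 m[Q→φ7] = [5, 8]
r3 m[φ0→L] = [18, 14]
r3 m[φ0→B] = [6, 10]
r3 m[φ1→K] = [16, 14]
r3 m[φ1→B] = [12, 6]
r3 m[φ2→K] = [9, 11]
r3 m[φ2→Q] = [6, 6]
r3 m[φ3→L] = [5, 1]
r3 m[φ3→G] = [6, 10]
r3 m[φ4→K] = [0, 0]
r3 m[φ4→E] = [6, 6]
r3 m[φ5→L] = [14, 16]
r3 m[φ5→B] = [6, 8]
r3 m[φ6→B] = [12, 9]
r3 m[φ6→Q] = [16, 14]
r3 m[φ7→B] = [11, 9]
r3 m[φ7→Q] = [16, 14]
r3 m[L→φ0] = [5, 5]
r3 m[L→φ3] = [5, 5]
r3 m[L→φ5] = [10, 2]
r3 m[K→φ1] = [5, 6]
r3 m[K→φ2] = [1, 5]
r3 m[K→φ4] = [6, 11]
r3 m[G→φ3] = [0, 0]
r3 m[E→φ4] = [0, 0]
r3 m[B→φ0] = [13, 11]
r3 m[B→φ1] = [8, 15]
r3 m[B→φ5] = [14, 10]
r3 m[B→φ6] = [10, 16]
r3 m[B→φ7] = [11, 12]
r3 m[Q→φ2] = [4, 6]
r3 m[Q→φ6] = [9, 8]
r3 m[Q→φ7] = [5, 8]
r4 m[φ0→L] = [18, 14]
r4 m[φ0→B] = [6, 10]
r4 m[φ1→K] = [16, 14]
r4 m[φ1→B] = [12, 6]
r4 m[φ2→K] = [9, 11]
r4 m[φ2→Q] = [6, 6]
r4 m[φ3→L] = [5, 1]
r4 m[φ3→G] = [6, 10]
r4 m[φ4→K] = [0, 0]
r4 m[φ4→E] = [6, 6]
r4 m[φ5→L] = [14, 16]
r4 m[φ5→B] = [6, 8]
r4 m[φ6→B] = [12, 9]
r4 m[φ6→Q] = [16, 14]
r4 m[φ7→B] = [11, 9]
r4 m[φ7→Q] = [16, 14]
r4 m[L→φ0] = [19, 17]
r4 m[L→φ3] = [32, 30]
r4 m[L→φ5] = [23, 15]
r4 m[K→φ1] = [9, 11]
r4 m[K→φ2] = [16, 14]
r4 m[K→φ4] = [25, 25]
r4 m[G→φ3] = [0, 0]
r4 m[E→φ4] = [0, 0]
r4 m[B→φ0] = [41, 32]
r4 m[B→φ1] = [35, 36]
r4 m[B→φ5] = [41, 34]
r4 m[B→φ6] = [35, 33]
r4 m[B→φ7] = [36, 33]
r4 m[Q→φ2] = [32, 28]
r4 m[Q→φ6] = [22, 20]
r4 m[Q→φ7] = [22, 20]
r5 m[φ0→L] = [40, 37]
r5 m[φ0→B] = [18, 22]
r5 m[φ1→K] = [37, 41]
r5 m[φ1→B] = [17, 10]
r5 m[φ2→K] = [33, 34]
r5 m[φ2→Q] = [21, 20]
r5 m[φ3→L] = [5, 1]
r5 m[φ3→G] = [31, 37]
r5 m[φ4→K] = [0, 0]
r5 m[φ4→E] = [25, 25]
r5 m[φ5→L] = [41, 40]
r5 m[φ5→B] = [19, 21]
r5 m[φ6→B] = [24, 22]
r5 m[φ6→Q] = [33, 36]
r5 m[φ7→B] = [23, 26]
r5 m[φ7→Q] = [37, 39]
r5 m[L→φ0] = [19, 17]
r5 m[L→φ3] = [32, 30]
r5 m[L→φ5] = [23, 15]
r5 m[K→φ1] = [9, 11]
r5 m[K→φ2] = [16, 14]
r5 m[K→φ4] = [25, 25]
r5 m[G→φ3] = [0, 0]
r5 m[E→φ4] = [0, 0]
r5 m[B→φ0] = [41, 32]
r5 m[B→φ1] = [35, 36]
r5 m[B→φ5] = [41, 34]
r5 m[B→φ6] = [35, 33]
r5 m[B→φ7] = [36, 33]
r5 m[Q→φ2] = [32, 28]
r5 m[Q→φ6] = [22, 20]
r5 m[Q→φ7] = [22, 20]
r6 m[φ0→L] = [40, 37]
r6 m[φ0→B] = [18, 22]
r6 m[φ1→K] = [37, 41]
r6 m[φ1→B] = [17, 10]
r6 m[φ2→K] = [33, 34]
r6 m[φ2→Q] = [21, 20]
r6 m[φ3→L] = [5, 1]
r6 m[φ3→G] = [31, 37]
r6 m[φ4→K] = [0, 0]
r6 m[φ4→E] = [25, 25]
r6 m[φ5→L] = [41, 40]
r6 m[φ5→B] = [19, 21]
r6 m[φ6→B] = [24, 22]
r6 m[φ6→Q] = [33, 36]
r6 m[φ7→B] = [23, 26]
r6 m[φ7→Q] = [37, 39]
r6 m[L→φ0] = [46, 41]
r6 m[L→φ3] = [81, 77]
r6 m[L→φ5] = [45, 38]
r6 m[K→φ1] = [33, 34]
r6 m[K→φ2] = [37, 41]
r6 m[K→φ4] = [70, 75]
r6 m[G→φ3] = [0, 0]
r6 m[E→φ4] = [0, 0]
r6 m[B→φ0] = [83, 79]
r6 m[B→φ1] = [84, 91]
r6 m[B→φ5] = [82, 80]
r6 m[B→φ6] = [77, 79]
r6 m[B→φ7] = [78, 75]
r6 m[Q→φ2] = [70, 75]
r6 m[Q→φ6] = [58, 59]
r6 m[Q→φ7] = [54, 56]
r7 m[φ0→L] = [87, 84]
r7 m[φ0→B] = [42, 46]
r7 m[φ1→K] = [92, 90]
r7 m[φ1→B] = [40, 34]
r7 m[φ2→K] = [75, 77]
r7 m[φ2→Q] = [42, 42]
r7 m[φ3→L] = [5, 1]
r7 m[φ3→G] = [78, 86]
r7 m[φ4→K] = [0, 0]
r7 m[φ4→E] = [70, 70]
r7 m[φ5→L] = [82, 86]
r7 m[φ5→B] = [42, 44]
r7 m[φ6→B] = [63, 58]
r7 m[φ6→Q] = [79, 81]
r7 m[φ7→B] = [59, 58]
r7 m[φ7→Q] = [79, 81]
r7 m[L→φ0] = [46, 41]
r7 m[L→φ3] = [81, 77]
r7 m[L→φ5] = [45, 38]
r7 m[K→φ1] = [33, 34]
r7 m[K→φ2] = [37, 41]
r7 m[K→φ4] = [70, 75]
r7 m[G→φ3] = [0, 0]
r7 m[E→φ4] = [0, 0]
r7 m[B→φ0] = [83, 79]
r7 m[B→φ1] = [84, 91]
r7 m[B→φ5] = [82, 80]
r7 m[B→φ6] = [77, 79]
r7 m[B→φ7] = [78, 75]
r7 m[Q→φ2] = [70, 75]
r7 m[Q→φ6] = [58, 59]
r7 m[Q→φ7] = [54, 56]
r8 m[φ0→L] = [87, 84]
r8 m[φ0→B] = [42, 46]
r8 m[φ1→K] = [92, 90]
r8 m[φ1→B] = [40, 34]
r8 m[φ2→K] = [75, 77]
r8 m[φ2→Q] = [42, 42]
r8 m[φ3→L] = [5, 1]
r8 m[φ3→G] = [78, 86]
r8 m[φ4→K] = [0, 0]
r8 m[φ4→E] = [70, 70]
r8 m[φ5→L] = [82, 86]
r8 m[φ5→B] = [42, 44]
r8 m[φ6→B] = [63, 58]
r8 m[φ6→Q] = [79, 81]
r8 m[φ7→B] = [59, 58]
r8 m[φ7→Q] = [79, 81]
r8 m[L→φ0] = [87, 87]
r8 m[L→φ3] = [169, 170]
r8 m[L→φ5] = [92, 85]
r8 m[K→φ1] = [75, 77]
r8 m[K→φ2] = [92, 90]
r8 m[K→φ4] = [167, 167]
r8 m[G→φ3] = [0, 0]
r8 m[E→φ4] = [0, 0]
r8 m[B→φ0] = [204, 194]
r8 m[B→φ1] = [206, 206]
r8 m[B→φ5] = [204, 196]
r8 m[B→φ6] = [183, 182]
r8 m[B→φ7] = [187, 182]
r8 m[Q→φ2] = [158, 162]
r8 m[Q→φ6] = [121, 123]
r8 m[Q→φ7] = [121, 123]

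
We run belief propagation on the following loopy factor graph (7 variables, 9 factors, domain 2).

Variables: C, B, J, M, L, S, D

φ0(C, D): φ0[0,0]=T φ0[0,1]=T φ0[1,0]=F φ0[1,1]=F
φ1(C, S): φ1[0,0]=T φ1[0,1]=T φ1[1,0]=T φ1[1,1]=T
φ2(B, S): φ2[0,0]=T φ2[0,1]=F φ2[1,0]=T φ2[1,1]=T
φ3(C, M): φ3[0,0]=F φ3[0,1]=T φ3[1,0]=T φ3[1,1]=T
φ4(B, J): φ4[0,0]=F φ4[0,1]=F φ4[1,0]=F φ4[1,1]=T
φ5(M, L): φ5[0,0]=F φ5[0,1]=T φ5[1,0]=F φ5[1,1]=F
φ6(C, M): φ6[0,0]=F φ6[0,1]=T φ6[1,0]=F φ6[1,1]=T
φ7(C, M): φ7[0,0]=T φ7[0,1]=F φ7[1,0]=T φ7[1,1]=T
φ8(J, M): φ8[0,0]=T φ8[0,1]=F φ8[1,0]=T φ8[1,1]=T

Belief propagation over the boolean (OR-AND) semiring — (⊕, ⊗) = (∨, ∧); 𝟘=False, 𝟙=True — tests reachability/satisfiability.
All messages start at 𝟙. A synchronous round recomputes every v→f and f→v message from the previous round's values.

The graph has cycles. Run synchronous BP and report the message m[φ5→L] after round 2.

message @ round 2 = [F, T]

init: all messages = 𝟙 over 2 values
r1 m[φ0→C] = [T, F]
r1 m[φ0→D] = [T, T]
r1 m[φ1→C] = [T, T]
r1 m[φ1→S] = [T, T]
r1 m[φ2→B] = [T, T]
r1 m[φ2→S] = [T, T]
r1 m[φ3→C] = [T, T]
r1 m[φ3→M] = [T, T]
r1 m[φ4→B] = [F, T]
r1 m[φ4→J] = [F, T]
r1 m[φ5→M] = [T, F]
r1 m[φ5→L] = [F, T]
r1 m[φ6→C] = [T, T]
r1 m[φ6→M] = [F, T]
r1 m[φ7→C] = [T, T]
r1 m[φ7→M] = [T, T]
r1 m[φ8→J] = [T, T]
r1 m[φ8→M] = [T, T]
r1 m[C→φ0] = [T, T]
r1 m[C→φ1] = [T, T]
r1 m[C→φ3] = [T, T]
r1 m[C→φ6] = [T, T]
r1 m[C→φ7] = [T, T]
r1 m[B→φ2] = [T, T]
r1 m[B→φ4] = [T, T]
r1 m[J→φ4] = [T, T]
r1 m[J→φ8] = [T, T]
r1 m[M→φ3] = [T, T]
r1 m[M→φ5] = [T, T]
r1 m[M→φ6] = [T, T]
r1 m[M→φ7] = [T, T]
r1 m[M→φ8] = [T, T]
r1 m[L→φ5] = [T, T]
r1 m[S→φ1] = [T, T]
r1 m[S→φ2] = [T, T]
r1 m[D→φ0] = [T, T]
r2 m[φ0→C] = [T, F]
r2 m[φ0→D] = [T, T]
r2 m[φ1→C] = [T, T]
r2 m[φ1→S] = [T, T]
r2 m[φ2→B] = [T, T]
r2 m[φ2→S] = [T, T]
r2 m[φ3→C] = [T, T]
r2 m[φ3→M] = [T, T]
r2 m[φ4→B] = [F, T]
r2 m[φ4→J] = [F, T]
r2 m[φ5→M] = [T, F]
r2 m[φ5→L] = [F, T]
r2 m[φ6→C] = [T, T]
r2 m[φ6→M] = [F, T]
r2 m[φ7→C] = [T, T]
r2 m[φ7→M] = [T, T]
r2 m[φ8→J] = [T, T]
r2 m[φ8→M] = [T, T]
r2 m[C→φ0] = [T, T]
r2 m[C→φ1] = [T, F]
r2 m[C→φ3] = [T, F]
r2 m[C→φ6] = [T, F]
r2 m[C→φ7] = [T, F]
r2 m[B→φ2] = [F, T]
r2 m[B→φ4] = [T, T]
r2 m[J→φ4] = [T, T]
r2 m[J→φ8] = [F, T]
r2 m[M→φ3] = [F, F]
r2 m[M→φ5] = [F, T]
r2 m[M→φ6] = [T, F]
r2 m[M→φ7] = [F, F]
r2 m[M→φ8] = [F, F]
r2 m[L→φ5] = [T, T]
r2 m[S→φ1] = [T, T]
r2 m[S→φ2] = [T, T]
r2 m[D→φ0] = [T, T]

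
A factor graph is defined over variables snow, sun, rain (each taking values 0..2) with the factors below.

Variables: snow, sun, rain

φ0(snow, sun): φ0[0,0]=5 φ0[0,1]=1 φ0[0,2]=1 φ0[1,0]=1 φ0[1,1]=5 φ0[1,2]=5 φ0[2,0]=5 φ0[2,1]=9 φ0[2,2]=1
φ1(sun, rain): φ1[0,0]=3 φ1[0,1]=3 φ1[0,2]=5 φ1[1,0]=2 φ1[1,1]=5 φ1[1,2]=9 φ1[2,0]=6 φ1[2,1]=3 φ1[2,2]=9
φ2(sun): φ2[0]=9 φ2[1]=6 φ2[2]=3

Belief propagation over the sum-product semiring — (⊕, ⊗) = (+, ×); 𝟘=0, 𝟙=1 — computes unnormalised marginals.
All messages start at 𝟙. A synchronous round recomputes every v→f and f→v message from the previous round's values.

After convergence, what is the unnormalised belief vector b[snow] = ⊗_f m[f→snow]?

init: all messages = 𝟙 over 3 values
r1 m[φ0→snow] = [7, 11, 15]
r1 m[φ0→sun] = [11, 15, 7]
r1 m[φ1→sun] = [11, 16, 18]
r1 m[φ1→rain] = [11, 11, 23]
r1 m[φ2→sun] = [9, 6, 3]
r1 m[snow→φ0] = [1, 1, 1]
r1 m[sun→φ0] = [1, 1, 1]
r1 m[sun→φ1] = [1, 1, 1]
r1 m[sun→φ2] = [1, 1, 1]
r1 m[rain→φ1] = [1, 1, 1]
r2 m[φ0→snow] = [7, 11, 15]
r2 m[φ0→sun] = [11, 15, 7]
r2 m[φ1→sun] = [11, 16, 18]
r2 m[φ1→rain] = [11, 11, 23]
r2 m[φ2→sun] = [9, 6, 3]
r2 m[snow→φ0] = [1, 1, 1]
r2 m[sun→φ0] = [99, 96, 54]
r2 m[sun→φ1] = [99, 90, 21]
r2 m[sun→φ2] = [121, 240, 126]
r2 m[rain→φ1] = [1, 1, 1]
r3 m[φ0→snow] = [645, 849, 1413]
r3 m[φ0→sun] = [11, 15, 7]
r3 m[φ1→sun] = [11, 16, 18]
r3 m[φ1→rain] = [603, 810, 1494]
r3 m[φ2→sun] = [9, 6, 3]
r3 m[snow→φ0] = [1, 1, 1]
r3 m[sun→φ0] = [99, 96, 54]
r3 m[sun→φ1] = [99, 90, 21]
r3 m[sun→φ2] = [121, 240, 126]
r3 m[rain→φ1] = [1, 1, 1]
r4 m[φ0→snow] = [645, 849, 1413]
r4 m[φ0→sun] = [11, 15, 7]
r4 m[φ1→sun] = [11, 16, 18]
r4 m[φ1→rain] = [603, 810, 1494]
r4 m[φ2→sun] = [9, 6, 3]
r4 m[snow→φ0] = [1, 1, 1]
r4 m[sun→φ0] = [99, 96, 54]
r4 m[sun→φ1] = [99, 90, 21]
r4 m[sun→φ2] = [121, 240, 126]
r4 m[rain→φ1] = [1, 1, 1]
fixed point reached at round 4
b[snow] = ⊗ incoming = [645, 849, 1413]

b[snow] = [645, 849, 1413]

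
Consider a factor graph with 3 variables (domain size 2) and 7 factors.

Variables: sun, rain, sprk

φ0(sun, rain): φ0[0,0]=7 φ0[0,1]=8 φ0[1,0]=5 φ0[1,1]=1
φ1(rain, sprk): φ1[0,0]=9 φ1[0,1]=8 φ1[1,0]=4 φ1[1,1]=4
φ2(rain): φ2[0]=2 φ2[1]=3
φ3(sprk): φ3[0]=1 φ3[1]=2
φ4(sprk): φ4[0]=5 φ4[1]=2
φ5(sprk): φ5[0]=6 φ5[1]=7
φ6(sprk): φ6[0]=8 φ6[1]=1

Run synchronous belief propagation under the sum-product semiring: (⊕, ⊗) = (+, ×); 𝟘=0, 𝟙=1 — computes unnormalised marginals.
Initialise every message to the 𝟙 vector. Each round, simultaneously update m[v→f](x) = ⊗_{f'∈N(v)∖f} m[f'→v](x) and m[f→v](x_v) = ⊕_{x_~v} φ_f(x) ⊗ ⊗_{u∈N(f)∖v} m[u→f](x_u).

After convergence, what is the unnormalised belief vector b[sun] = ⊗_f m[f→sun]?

b[sun] = [59104, 27056]

init: all messages = 𝟙 over 2 values
r1 m[φ0→sun] = [15, 6]
r1 m[φ0→rain] = [12, 9]
r1 m[φ1→rain] = [17, 8]
r1 m[φ1→sprk] = [13, 12]
r1 m[φ2→rain] = [2, 3]
r1 m[φ3→sprk] = [1, 2]
r1 m[φ4→sprk] = [5, 2]
r1 m[φ5→sprk] = [6, 7]
r1 m[φ6→sprk] = [8, 1]
r1 m[sun→φ0] = [1, 1]
r1 m[rain→φ0] = [1, 1]
r1 m[rain→φ1] = [1, 1]
r1 m[rain→φ2] = [1, 1]
r1 m[sprk→φ1] = [1, 1]
r1 m[sprk→φ3] = [1, 1]
r1 m[sprk→φ4] = [1, 1]
r1 m[sprk→φ5] = [1, 1]
r1 m[sprk→φ6] = [1, 1]
r2 m[φ0→sun] = [15, 6]
r2 m[φ0→rain] = [12, 9]
r2 m[φ1→rain] = [17, 8]
r2 m[φ1→sprk] = [13, 12]
r2 m[φ2→rain] = [2, 3]
r2 m[φ3→sprk] = [1, 2]
r2 m[φ4→sprk] = [5, 2]
r2 m[φ5→sprk] = [6, 7]
r2 m[φ6→sprk] = [8, 1]
r2 m[sun→φ0] = [1, 1]
r2 m[rain→φ0] = [34, 24]
r2 m[rain→φ1] = [24, 27]
r2 m[rain→φ2] = [204, 72]
r2 m[sprk→φ1] = [240, 28]
r2 m[sprk→φ3] = [3120, 168]
r2 m[sprk→φ4] = [624, 168]
r2 m[sprk→φ5] = [520, 48]
r2 m[sprk→φ6] = [390, 336]
r3 m[φ0→sun] = [430, 194]
r3 m[φ0→rain] = [12, 9]
r3 m[φ1→rain] = [2384, 1072]
r3 m[φ1→sprk] = [324, 300]
r3 m[φ2→rain] = [2, 3]
r3 m[φ3→sprk] = [1, 2]
r3 m[φ4→sprk] = [5, 2]
r3 m[φ5→sprk] = [6, 7]
r3 m[φ6→sprk] = [8, 1]
r3 m[sun→φ0] = [1, 1]
r3 m[rain→φ0] = [34, 24]
r3 m[rain→φ1] = [24, 27]
r3 m[rain→φ2] = [204, 72]
r3 m[sprk→φ1] = [240, 28]
r3 m[sprk→φ3] = [3120, 168]
r3 m[sprk→φ4] = [624, 168]
r3 m[sprk→φ5] = [520, 48]
r3 m[sprk→φ6] = [390, 336]
r4 m[φ0→sun] = [430, 194]
r4 m[φ0→rain] = [12, 9]
r4 m[φ1→rain] = [2384, 1072]
r4 m[φ1→sprk] = [324, 300]
r4 m[φ2→rain] = [2, 3]
r4 m[φ3→sprk] = [1, 2]
r4 m[φ4→sprk] = [5, 2]
r4 m[φ5→sprk] = [6, 7]
r4 m[φ6→sprk] = [8, 1]
r4 m[sun→φ0] = [1, 1]
r4 m[rain→φ0] = [4768, 3216]
r4 m[rain→φ1] = [24, 27]
r4 m[rain→φ2] = [28608, 9648]
r4 m[sprk→φ1] = [240, 28]
r4 m[sprk→φ3] = [77760, 4200]
r4 m[sprk→φ4] = [15552, 4200]
r4 m[sprk→φ5] = [12960, 1200]
r4 m[sprk→φ6] = [9720, 8400]
r5 m[φ0→sun] = [59104, 27056]
r5 m[φ0→rain] = [12, 9]
r5 m[φ1→rain] = [2384, 1072]
r5 m[φ1→sprk] = [324, 300]
r5 m[φ2→rain] = [2, 3]
r5 m[φ3→sprk] = [1, 2]
r5 m[φ4→sprk] = [5, 2]
r5 m[φ5→sprk] = [6, 7]
r5 m[φ6→sprk] = [8, 1]
r5 m[sun→φ0] = [1, 1]
r5 m[rain→φ0] = [4768, 3216]
r5 m[rain→φ1] = [24, 27]
r5 m[rain→φ2] = [28608, 9648]
r5 m[sprk→φ1] = [240, 28]
r5 m[sprk→φ3] = [77760, 4200]
r5 m[sprk→φ4] = [15552, 4200]
r5 m[sprk→φ5] = [12960, 1200]
r5 m[sprk→φ6] = [9720, 8400]
r6 m[φ0→sun] = [59104, 27056]
r6 m[φ0→rain] = [12, 9]
r6 m[φ1→rain] = [2384, 1072]
r6 m[φ1→sprk] = [324, 300]
r6 m[φ2→rain] = [2, 3]
r6 m[φ3→sprk] = [1, 2]
r6 m[φ4→sprk] = [5, 2]
r6 m[φ5→sprk] = [6, 7]
r6 m[φ6→sprk] = [8, 1]
r6 m[sun→φ0] = [1, 1]
r6 m[rain→φ0] = [4768, 3216]
r6 m[rain→φ1] = [24, 27]
r6 m[rain→φ2] = [28608, 9648]
r6 m[sprk→φ1] = [240, 28]
r6 m[sprk→φ3] = [77760, 4200]
r6 m[sprk→φ4] = [15552, 4200]
r6 m[sprk→φ5] = [12960, 1200]
r6 m[sprk→φ6] = [9720, 8400]
fixed point reached at round 6
b[sun] = ⊗ incoming = [59104, 27056]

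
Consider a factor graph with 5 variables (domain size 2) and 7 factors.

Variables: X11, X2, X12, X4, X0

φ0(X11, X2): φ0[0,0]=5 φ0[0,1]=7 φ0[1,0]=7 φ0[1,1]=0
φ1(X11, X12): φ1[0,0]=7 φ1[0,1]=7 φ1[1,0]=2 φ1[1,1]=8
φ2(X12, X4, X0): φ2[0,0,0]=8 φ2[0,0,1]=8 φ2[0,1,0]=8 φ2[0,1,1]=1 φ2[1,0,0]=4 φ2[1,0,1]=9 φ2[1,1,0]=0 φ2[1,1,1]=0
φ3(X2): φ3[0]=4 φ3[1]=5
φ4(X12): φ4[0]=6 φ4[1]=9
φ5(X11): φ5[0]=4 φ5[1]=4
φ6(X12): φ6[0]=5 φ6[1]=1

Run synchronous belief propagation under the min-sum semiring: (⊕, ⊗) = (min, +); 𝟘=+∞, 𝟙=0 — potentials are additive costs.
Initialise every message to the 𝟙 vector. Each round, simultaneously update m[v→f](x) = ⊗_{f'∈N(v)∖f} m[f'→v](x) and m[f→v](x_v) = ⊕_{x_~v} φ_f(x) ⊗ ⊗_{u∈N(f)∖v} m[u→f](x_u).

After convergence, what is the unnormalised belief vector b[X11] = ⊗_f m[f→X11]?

init: all messages = 𝟙 over 2 values
r1 m[φ0→X11] = [5, 0]
r1 m[φ0→X2] = [5, 0]
r1 m[φ1→X11] = [7, 2]
r1 m[φ1→X12] = [2, 7]
r1 m[φ2→X12] = [1, 0]
r1 m[φ2→X4] = [4, 0]
r1 m[φ2→X0] = [0, 0]
r1 m[φ3→X2] = [4, 5]
r1 m[φ4→X12] = [6, 9]
r1 m[φ5→X11] = [4, 4]
r1 m[φ6→X12] = [5, 1]
r1 m[X11→φ0] = [0, 0]
r1 m[X11→φ1] = [0, 0]
r1 m[X11→φ5] = [0, 0]
r1 m[X2→φ0] = [0, 0]
r1 m[X2→φ3] = [0, 0]
r1 m[X12→φ1] = [0, 0]
r1 m[X12→φ2] = [0, 0]
r1 m[X12→φ4] = [0, 0]
r1 m[X12→φ6] = [0, 0]
r1 m[X4→φ2] = [0, 0]
r1 m[X0→φ2] = [0, 0]
r2 m[φ0→X11] = [5, 0]
r2 m[φ0→X2] = [5, 0]
r2 m[φ1→X11] = [7, 2]
r2 m[φ1→X12] = [2, 7]
r2 m[φ2→X12] = [1, 0]
r2 m[φ2→X4] = [4, 0]
r2 m[φ2→X0] = [0, 0]
r2 m[φ3→X2] = [4, 5]
r2 m[φ4→X12] = [6, 9]
r2 m[φ5→X11] = [4, 4]
r2 m[φ6→X12] = [5, 1]
r2 m[X11→φ0] = [11, 6]
r2 m[X11→φ1] = [9, 4]
r2 m[X11→φ5] = [12, 2]
r2 m[X2→φ0] = [4, 5]
r2 m[X2→φ3] = [5, 0]
r2 m[X12→φ1] = [12, 10]
r2 m[X12→φ2] = [13, 17]
r2 m[X12→φ4] = [8, 8]
r2 m[X12→φ6] = [9, 16]
r2 m[X4→φ2] = [0, 0]
r2 m[X0→φ2] = [0, 0]
r3 m[φ0→X11] = [9, 5]
r3 m[φ0→X2] = [13, 6]
r3 m[φ1→X11] = [17, 14]
r3 m[φ1→X12] = [6, 12]
r3 m[φ2→X12] = [1, 0]
r3 m[φ2→X4] = [21, 14]
r3 m[φ2→X0] = [17, 14]
r3 m[φ3→X2] = [4, 5]
r3 m[φ4→X12] = [6, 9]
r3 m[φ5→X11] = [4, 4]
r3 m[φ6→X12] = [5, 1]
r3 m[X11→φ0] = [11, 6]
r3 m[X11→φ1] = [9, 4]
r3 m[X11→φ5] = [12, 2]
r3 m[X2→φ0] = [4, 5]
r3 m[X2→φ3] = [5, 0]
r3 m[X12→φ1] = [12, 10]
r3 m[X12→φ2] = [13, 17]
r3 m[X12→φ4] = [8, 8]
r3 m[X12→φ6] = [9, 16]
r3 m[X4→φ2] = [0, 0]
r3 m[X0→φ2] = [0, 0]
r4 m[φ0→X11] = [9, 5]
r4 m[φ0→X2] = [13, 6]
r4 m[φ1→X11] = [17, 14]
r4 m[φ1→X12] = [6, 12]
r4 m[φ2→X12] = [1, 0]
r4 m[φ2→X4] = [21, 14]
r4 m[φ2→X0] = [17, 14]
r4 m[φ3→X2] = [4, 5]
r4 m[φ4→X12] = [6, 9]
r4 m[φ5→X11] = [4, 4]
r4 m[φ6→X12] = [5, 1]
r4 m[X11→φ0] = [21, 18]
r4 m[X11→φ1] = [13, 9]
r4 m[X11→φ5] = [26, 19]
r4 m[X2→φ0] = [4, 5]
r4 m[X2→φ3] = [13, 6]
r4 m[X12→φ1] = [12, 10]
r4 m[X12→φ2] = [17, 22]
r4 m[X12→φ4] = [12, 13]
r4 m[X12→φ6] = [13, 21]
r4 m[X4→φ2] = [0, 0]
r4 m[X0→φ2] = [0, 0]
r5 m[φ0→X11] = [9, 5]
r5 m[φ0→X2] = [25, 18]
r5 m[φ1→X11] = [17, 14]
r5 m[φ1→X12] = [11, 17]
r5 m[φ2→X12] = [1, 0]
r5 m[φ2→X4] = [25, 18]
r5 m[φ2→X0] = [22, 18]
r5 m[φ3→X2] = [4, 5]
r5 m[φ4→X12] = [6, 9]
r5 m[φ5→X11] = [4, 4]
r5 m[φ6→X12] = [5, 1]
r5 m[X11→φ0] = [21, 18]
r5 m[X11→φ1] = [13, 9]
r5 m[X11→φ5] = [26, 19]
r5 m[X2→φ0] = [4, 5]
r5 m[X2→φ3] = [13, 6]
r5 m[X12→φ1] = [12, 10]
r5 m[X12→φ2] = [17, 22]
r5 m[X12→φ4] = [12, 13]
r5 m[X12→φ6] = [13, 21]
r5 m[X4→φ2] = [0, 0]
r5 m[X0→φ2] = [0, 0]
r6 m[φ0→X11] = [9, 5]
r6 m[φ0→X2] = [25, 18]
r6 m[φ1→X11] = [17, 14]
r6 m[φ1→X12] = [11, 17]
r6 m[φ2→X12] = [1, 0]
r6 m[φ2→X4] = [25, 18]
r6 m[φ2→X0] = [22, 18]
r6 m[φ3→X2] = [4, 5]
r6 m[φ4→X12] = [6, 9]
r6 m[φ5→X11] = [4, 4]
r6 m[φ6→X12] = [5, 1]
r6 m[X11→φ0] = [21, 18]
r6 m[X11→φ1] = [13, 9]
r6 m[X11→φ5] = [26, 19]
r6 m[X2→φ0] = [4, 5]
r6 m[X2→φ3] = [25, 18]
r6 m[X12→φ1] = [12, 10]
r6 m[X12→φ2] = [22, 27]
r6 m[X12→φ4] = [17, 18]
r6 m[X12→φ6] = [18, 26]
r6 m[X4→φ2] = [0, 0]
r6 m[X0→φ2] = [0, 0]
r7 m[φ0→X11] = [9, 5]
r7 m[φ0→X2] = [25, 18]
r7 m[φ1→X11] = [17, 14]
r7 m[φ1→X12] = [11, 17]
r7 m[φ2→X12] = [1, 0]
r7 m[φ2→X4] = [30, 23]
r7 m[φ2→X0] = [27, 23]
r7 m[φ3→X2] = [4, 5]
r7 m[φ4→X12] = [6, 9]
r7 m[φ5→X11] = [4, 4]
r7 m[φ6→X12] = [5, 1]
r7 m[X11→φ0] = [21, 18]
r7 m[X11→φ1] = [13, 9]
r7 m[X11→φ5] = [26, 19]
r7 m[X2→φ0] = [4, 5]
r7 m[X2→φ3] = [25, 18]
r7 m[X12→φ1] = [12, 10]
r7 m[X12→φ2] = [22, 27]
r7 m[X12→φ4] = [17, 18]
r7 m[X12→φ6] = [18, 26]
r7 m[X4→φ2] = [0, 0]
r7 m[X0→φ2] = [0, 0]
r8 m[φ0→X11] = [9, 5]
r8 m[φ0→X2] = [25, 18]
r8 m[φ1→X11] = [17, 14]
r8 m[φ1→X12] = [11, 17]
r8 m[φ2→X12] = [1, 0]
r8 m[φ2→X4] = [30, 23]
r8 m[φ2→X0] = [27, 23]
r8 m[φ3→X2] = [4, 5]
r8 m[φ4→X12] = [6, 9]
r8 m[φ5→X11] = [4, 4]
r8 m[φ6→X12] = [5, 1]
r8 m[X11→φ0] = [21, 18]
r8 m[X11→φ1] = [13, 9]
r8 m[X11→φ5] = [26, 19]
r8 m[X2→φ0] = [4, 5]
r8 m[X2→φ3] = [25, 18]
r8 m[X12→φ1] = [12, 10]
r8 m[X12→φ2] = [22, 27]
r8 m[X12→φ4] = [17, 18]
r8 m[X12→φ6] = [18, 26]
r8 m[X4→φ2] = [0, 0]
r8 m[X0→φ2] = [0, 0]
fixed point reached at round 8
b[X11] = ⊗ incoming = [30, 23]

b[X11] = [30, 23]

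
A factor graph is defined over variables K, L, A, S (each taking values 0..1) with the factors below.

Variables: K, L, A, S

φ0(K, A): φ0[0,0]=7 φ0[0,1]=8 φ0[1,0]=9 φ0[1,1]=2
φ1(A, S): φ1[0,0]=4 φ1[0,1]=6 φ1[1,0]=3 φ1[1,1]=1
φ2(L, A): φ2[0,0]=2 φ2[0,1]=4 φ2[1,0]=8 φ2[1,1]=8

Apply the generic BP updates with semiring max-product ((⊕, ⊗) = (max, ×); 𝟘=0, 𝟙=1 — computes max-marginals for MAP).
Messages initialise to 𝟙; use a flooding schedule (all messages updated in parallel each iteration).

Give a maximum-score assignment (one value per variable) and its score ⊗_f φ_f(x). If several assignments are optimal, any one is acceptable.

init: all messages = 𝟙 over 2 values
r1 m[φ0→K] = [8, 9]
r1 m[φ0→A] = [9, 8]
r1 m[φ1→A] = [6, 3]
r1 m[φ1→S] = [4, 6]
r1 m[φ2→L] = [4, 8]
r1 m[φ2→A] = [8, 8]
r1 m[K→φ0] = [1, 1]
r1 m[L→φ2] = [1, 1]
r1 m[A→φ0] = [1, 1]
r1 m[A→φ1] = [1, 1]
r1 m[A→φ2] = [1, 1]
r1 m[S→φ1] = [1, 1]
r2 m[φ0→K] = [8, 9]
r2 m[φ0→A] = [9, 8]
r2 m[φ1→A] = [6, 3]
r2 m[φ1→S] = [4, 6]
r2 m[φ2→L] = [4, 8]
r2 m[φ2→A] = [8, 8]
r2 m[K→φ0] = [1, 1]
r2 m[L→φ2] = [1, 1]
r2 m[A→φ0] = [48, 24]
r2 m[A→φ1] = [72, 64]
r2 m[A→φ2] = [54, 24]
r2 m[S→φ1] = [1, 1]
r3 m[φ0→K] = [336, 432]
r3 m[φ0→A] = [9, 8]
r3 m[φ1→A] = [6, 3]
r3 m[φ1→S] = [288, 432]
r3 m[φ2→L] = [108, 432]
r3 m[φ2→A] = [8, 8]
r3 m[K→φ0] = [1, 1]
r3 m[L→φ2] = [1, 1]
r3 m[A→φ0] = [48, 24]
r3 m[A→φ1] = [72, 64]
r3 m[A→φ2] = [54, 24]
r3 m[S→φ1] = [1, 1]
r4 m[φ0→K] = [336, 432]
r4 m[φ0→A] = [9, 8]
r4 m[φ1→A] = [6, 3]
r4 m[φ1→S] = [288, 432]
r4 m[φ2→L] = [108, 432]
r4 m[φ2→A] = [8, 8]
r4 m[K→φ0] = [1, 1]
r4 m[L→φ2] = [1, 1]
r4 m[A→φ0] = [48, 24]
r4 m[A→φ1] = [72, 64]
r4 m[A→φ2] = [54, 24]
r4 m[S→φ1] = [1, 1]
fixed point reached at round 4
traceback from K: (K=1, L=1, A=0, S=1), score=432

assignment: (K=1, L=1, A=0, S=1); score = 432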